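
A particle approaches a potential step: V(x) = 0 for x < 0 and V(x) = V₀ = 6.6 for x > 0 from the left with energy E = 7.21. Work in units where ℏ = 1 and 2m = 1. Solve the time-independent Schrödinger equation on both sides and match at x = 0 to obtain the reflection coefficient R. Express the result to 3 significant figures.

The wavenumbers are k₁ = √(2mE)/ℏ = 2.685 on the left and k₂ = √(2m(E − V₀))/ℏ = 0.7810 on the right.
Continuity of ψ and ψ′ at the step yields the reflection amplitude r = (k₁ − k₂)/(k₁ + k₂) = 0.5493; thus R = |r|² = 0.3018, T = 0.6982.

R = 0.302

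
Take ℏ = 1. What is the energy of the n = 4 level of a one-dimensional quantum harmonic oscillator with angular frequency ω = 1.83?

E = 8.24

The oscillator eigenvalues are E_n = ℏω(n + ½), so E_4 = 1.83 × 4.5 = 8.235.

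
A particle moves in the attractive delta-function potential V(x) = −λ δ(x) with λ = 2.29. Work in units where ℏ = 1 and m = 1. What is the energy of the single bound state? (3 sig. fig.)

E = -2.62

For x ≠ 0 the bound state is ψ ∝ e^{−κ|x|}; integrating the TISE across the delta gives the cusp condition 2κ = 2mλ/ℏ², so κ = 2.290.
Then E = −ℏ²κ²/(2m) = −mλ²/(2ℏ²) = -2.622.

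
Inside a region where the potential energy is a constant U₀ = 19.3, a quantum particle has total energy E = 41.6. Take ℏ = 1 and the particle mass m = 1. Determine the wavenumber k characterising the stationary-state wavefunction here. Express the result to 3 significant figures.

With E > U₀ the solution is oscillatory, ψ ∝ e^{±ikx} with k = √(2m(E − U₀))/ℏ.
k = √(2 × 1 × 22.3) = 6.678.

k = 6.68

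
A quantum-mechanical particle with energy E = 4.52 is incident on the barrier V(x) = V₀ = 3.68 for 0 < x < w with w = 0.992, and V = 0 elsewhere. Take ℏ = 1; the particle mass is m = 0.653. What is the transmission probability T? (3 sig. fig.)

Above the barrier the interior wavenumber is k₂ = √(2m(E − V₀))/ℏ = 1.047, giving phase k₂w = 1.039.
Matching at both interfaces gives T⁻¹ = 1 + V₀² sin²(k₂w) / [4E(E − V₀)] = 1.662, hence T = 0.602.

T = 0.602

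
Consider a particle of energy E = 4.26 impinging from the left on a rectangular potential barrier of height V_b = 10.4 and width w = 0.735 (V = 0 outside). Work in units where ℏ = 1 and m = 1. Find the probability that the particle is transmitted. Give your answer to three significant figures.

Since E < V_b the interior solution is evanescent with decay constant κ = √(2m(V_b − E))/ℏ = 3.504.
κw = 2.576, sinh(κw) = 6.532.
Matching ψ, ψ′ at both faces gives T = [1 + V_b² sinh²(κw) / (4E(V_b − E))]⁻¹ = 1/45.11 = 0.0222.

T = 0.0222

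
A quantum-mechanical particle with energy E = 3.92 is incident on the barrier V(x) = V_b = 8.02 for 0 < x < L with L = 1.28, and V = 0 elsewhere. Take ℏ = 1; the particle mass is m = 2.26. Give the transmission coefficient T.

T = 0.0000654

Since E < V_b the interior solution is evanescent with decay constant κ = √(2m(V_b − E))/ℏ = 4.305.
κL = 5.510, sinh(κL) = 123.6.
The exact tunnelling result is T⁻¹ = 1 + V_b² sinh²(κL) / [4E(V_b − E)] = 15290, so T = 0.0000654.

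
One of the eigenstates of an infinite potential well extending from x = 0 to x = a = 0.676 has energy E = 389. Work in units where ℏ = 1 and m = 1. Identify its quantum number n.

For an infinite well E_n = n²π²ℏ²/(2ma²), so n = (a/πℏ)√(2mE).
n = (0.676/π) × √(2 × 1 × 389) = 6.002 → n = 6.

n = 6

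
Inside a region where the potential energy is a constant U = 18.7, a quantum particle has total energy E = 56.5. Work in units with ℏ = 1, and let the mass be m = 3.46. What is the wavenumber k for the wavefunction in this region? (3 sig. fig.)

With E > U the solution is oscillatory, ψ ∝ e^{±ikx} with k = √(2m(E − U))/ℏ.
k = √(2 × 3.46 × 37.8) = 16.17.

k = 16.2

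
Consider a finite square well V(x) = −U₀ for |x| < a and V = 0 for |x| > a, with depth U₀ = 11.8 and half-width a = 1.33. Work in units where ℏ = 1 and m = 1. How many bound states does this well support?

The dimensionless depth is z₀ = a√(2mU₀)/ℏ = 1.33 × √(23.60) = 6.461.
A new bound state (alternating even/odd) appears each time z₀ passes a multiple of π/2, so N = ⌊2z₀/π⌋ + 1 = ⌊4.113⌋ + 1 = 5.

N = 5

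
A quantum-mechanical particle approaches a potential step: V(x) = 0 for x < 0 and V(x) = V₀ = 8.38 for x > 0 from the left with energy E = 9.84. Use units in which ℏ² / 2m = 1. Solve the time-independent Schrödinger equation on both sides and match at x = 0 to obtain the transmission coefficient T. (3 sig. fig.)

T = 0.803

The wavenumbers are k₁ = √(2mE)/ℏ = 3.137 on the left and k₂ = √(2m(E − V₀))/ℏ = 1.208 on the right.
Continuity of ψ and ψ′ at the step yields the reflection amplitude r = (k₁ − k₂)/(k₁ + k₂) = 0.4438; thus R = |r|² = 0.1970, T = 0.8030.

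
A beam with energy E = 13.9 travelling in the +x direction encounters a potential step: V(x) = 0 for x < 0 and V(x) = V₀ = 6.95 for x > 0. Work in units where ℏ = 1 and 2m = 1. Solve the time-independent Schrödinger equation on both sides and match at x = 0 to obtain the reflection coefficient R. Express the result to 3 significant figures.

The wavenumbers are k₁ = √(2mE)/ℏ = 3.728 on the left and k₂ = √(2m(E − V₀))/ℏ = 2.636 on the right.
Continuity of ψ and ψ′ at the step yields the reflection amplitude r = (k₁ − k₂)/(k₁ + k₂) = 0.1716; thus R = |r|² = 0.02944, T = 0.9706.

R = 0.0294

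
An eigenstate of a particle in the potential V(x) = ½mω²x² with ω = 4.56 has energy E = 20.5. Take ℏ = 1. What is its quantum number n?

E_n = ℏω(n + ½) ⇒ n = E/(ℏω) − ½ = 20.5/4.56 − 0.5 = 3.996 → n = 4.

n = 4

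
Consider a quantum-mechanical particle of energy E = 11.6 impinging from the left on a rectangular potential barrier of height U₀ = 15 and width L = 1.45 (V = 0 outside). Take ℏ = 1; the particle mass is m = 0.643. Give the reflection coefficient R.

R = 0.993

E < U₀: inside the barrier ψ ∝ e^{±κx} with κ = √(2m(U₀ − E))/ℏ = 2.091.
κL = 3.032, sinh(κL) = 10.35.
Matching ψ, ψ′ at both faces gives T = [1 + U₀² sinh²(κL) / (4E(U₀ − E))]⁻¹ = 1/153.6 = 0.00651.
R = 1 − T = 0.993.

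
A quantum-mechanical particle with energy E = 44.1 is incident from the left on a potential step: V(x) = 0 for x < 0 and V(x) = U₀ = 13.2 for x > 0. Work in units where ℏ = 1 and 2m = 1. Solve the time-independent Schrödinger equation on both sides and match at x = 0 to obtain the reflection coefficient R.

R = 0.00787

On each side the TISE gives plane waves with k = √(2m(E − V))/ℏ: k₁ = √(2·½·44.1) = 6.641, k₂ = √(2·½·30.9) = 5.559.
Continuity of ψ and ψ′ at the step yields the reflection amplitude r = (k₁ − k₂)/(k₁ + k₂) = 0.08869; thus R = |r|² = 0.007866, T = 0.9921.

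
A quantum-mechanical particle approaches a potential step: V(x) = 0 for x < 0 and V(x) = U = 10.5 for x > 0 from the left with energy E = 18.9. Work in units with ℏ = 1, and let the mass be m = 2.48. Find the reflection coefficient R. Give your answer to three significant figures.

The wavenumbers are k₁ = √(2mE)/ℏ = 9.682 on the left and k₂ = √(2m(E − U))/ℏ = 6.455 on the right.
Matching ψ and ψ′ at x = 0 gives r = (k₁ − k₂)/(k₁ + k₂), so R = r² = 0.04000 and T = 1 − R = 0.9600.

R = 0.0400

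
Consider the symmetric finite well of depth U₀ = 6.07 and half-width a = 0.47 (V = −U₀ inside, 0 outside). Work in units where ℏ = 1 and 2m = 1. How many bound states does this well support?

N = 1

Define the well-strength parameter z₀ = (a/ℏ)√(2mU₀) = 0.47 × √(2·0.5·6.07) = 1.158.
A new bound state (alternating even/odd) appears each time z₀ passes a multiple of π/2, so N = ⌊2z₀/π⌋ + 1 = ⌊0.7372⌋ + 1 = 1.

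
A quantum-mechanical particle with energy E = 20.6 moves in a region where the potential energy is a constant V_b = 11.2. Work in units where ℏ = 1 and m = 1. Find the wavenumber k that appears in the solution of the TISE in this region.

k = 4.34

With E > V_b the solution is oscillatory, ψ ∝ e^{±ikx} with k = √(2m(E − V_b))/ℏ.
k = √(2 × 1 × 9.4) = 4.336.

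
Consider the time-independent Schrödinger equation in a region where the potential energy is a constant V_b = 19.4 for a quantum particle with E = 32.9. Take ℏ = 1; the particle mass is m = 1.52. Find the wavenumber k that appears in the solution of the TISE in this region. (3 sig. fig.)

k = 6.41

With E > V_b the solution is oscillatory, ψ ∝ e^{±ikx} with k = √(2m(E − V_b))/ℏ.
k = √(2 × 1.52 × 13.5) = 6.406.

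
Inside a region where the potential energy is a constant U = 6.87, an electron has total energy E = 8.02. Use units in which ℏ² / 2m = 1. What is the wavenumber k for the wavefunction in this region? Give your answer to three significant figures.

k = 1.07

With E > U the solution is oscillatory, ψ ∝ e^{±ikx} with k = √(2m(E − U))/ℏ.
k = √(2 × 0.5 × 1.15) = 1.072.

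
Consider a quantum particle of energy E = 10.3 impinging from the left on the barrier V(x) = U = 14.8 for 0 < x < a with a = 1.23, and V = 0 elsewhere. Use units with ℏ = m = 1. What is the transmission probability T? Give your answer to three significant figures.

T = 0.00211

Since E < U the interior solution is evanescent with decay constant κ = √(2m(U − E))/ℏ = 3.000.
κa = 3.690, sinh(κa) = 20.01.
The exact tunnelling result is T⁻¹ = 1 + U² sinh²(κa) / [4E(U − E)] = 474.0, so T = 0.00211.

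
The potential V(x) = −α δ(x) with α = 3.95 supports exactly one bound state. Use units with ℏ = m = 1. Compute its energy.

E = -7.80

For x ≠ 0 the bound state is ψ ∝ e^{−κ|x|}; integrating the TISE across the delta gives the cusp condition 2κ = 2mα/ℏ², so κ = 3.950.
Then E = −ℏ²κ²/(2m) = −mα²/(2ℏ²) = -7.801.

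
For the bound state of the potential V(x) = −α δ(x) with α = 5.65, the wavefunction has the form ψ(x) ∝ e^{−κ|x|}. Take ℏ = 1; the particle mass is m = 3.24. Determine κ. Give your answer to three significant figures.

Integrating the TISE across x = 0 gives the cusp condition ψ'(0⁺) − ψ'(0⁻) = −(2mα/ℏ²)ψ(0).
With ψ ∝ e^{−κ|x|} this yields −2κ = −2mα/ℏ², so κ = mα/ℏ² = 18.31.

κ = 18.3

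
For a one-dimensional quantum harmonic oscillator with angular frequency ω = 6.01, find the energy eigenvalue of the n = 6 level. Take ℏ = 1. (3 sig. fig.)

E = 39.1

The oscillator eigenvalues are E_n = ℏω(n + ½), so E_6 = 6.01 × 6.5 = 39.07.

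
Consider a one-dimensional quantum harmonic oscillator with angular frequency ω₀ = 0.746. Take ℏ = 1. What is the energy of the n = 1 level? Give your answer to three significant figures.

The oscillator eigenvalues are E_n = ℏω₀(n + ½), so E_1 = 0.746 × 1.5 = 1.119.

E = 1.12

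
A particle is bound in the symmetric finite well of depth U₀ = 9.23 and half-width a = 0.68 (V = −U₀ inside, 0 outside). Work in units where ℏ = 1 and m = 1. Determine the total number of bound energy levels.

The dimensionless depth is z₀ = a√(2mU₀)/ℏ = 0.68 × √(18.46) = 2.922.
The even/odd transcendental equations gain one root per π/2 in z₀, giving N = 1 + ⌊2z₀/π⌋ = 1 + ⌊1.860⌋ = 2.

N = 2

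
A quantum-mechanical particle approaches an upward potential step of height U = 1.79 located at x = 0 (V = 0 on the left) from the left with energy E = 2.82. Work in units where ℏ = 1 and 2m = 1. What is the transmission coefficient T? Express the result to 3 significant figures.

T = 0.939

On each side the TISE gives plane waves with k = √(2m(E − V))/ℏ: k₁ = √(2·½·2.82) = 1.679, k₂ = √(2·½·1.03) = 1.015.
Matching ψ and ψ′ at x = 0 gives r = (k₁ − k₂)/(k₁ + k₂), so R = r² = 0.06081 and T = 1 − R = 0.9392.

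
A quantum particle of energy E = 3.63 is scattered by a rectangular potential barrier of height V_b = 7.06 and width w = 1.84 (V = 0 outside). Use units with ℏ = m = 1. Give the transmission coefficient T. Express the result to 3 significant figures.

Since E < V_b the interior solution is evanescent with decay constant κ = √(2m(V_b − E))/ℏ = 2.619.
κw = 4.819, sinh(κw) = 61.93.
Matching ψ, ψ′ at both faces gives T = [1 + V_b² sinh²(κw) / (4E(V_b − E))]⁻¹ = 1/3840 = 0.000260.

T = 0.000260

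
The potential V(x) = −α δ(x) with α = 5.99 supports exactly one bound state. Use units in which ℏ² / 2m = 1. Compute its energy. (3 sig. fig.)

E = -8.97

The bound state is ψ(x) = √κ e^{−κ|x|}. The derivative jump ψ'(0⁺) − ψ'(0⁻) = −(2mα/ℏ²)ψ(0) fixes κ = mα/ℏ² = 2.995.
Then E = −ℏ²κ²/(2m) = −mα²/(2ℏ²) = -8.970.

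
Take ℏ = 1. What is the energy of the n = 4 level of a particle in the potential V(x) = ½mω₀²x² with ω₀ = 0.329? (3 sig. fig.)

E = 1.48

The oscillator eigenvalues are E_n = ℏω₀(n + ½), so E_4 = 0.329 × 4.5 = 1.481.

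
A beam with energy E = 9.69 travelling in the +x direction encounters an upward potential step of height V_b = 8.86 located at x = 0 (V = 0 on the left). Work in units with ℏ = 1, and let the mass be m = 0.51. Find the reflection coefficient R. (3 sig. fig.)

On each side the TISE gives plane waves with k = √(2m(E − V))/ℏ: k₁ = √(2·0.51·9.69) = 3.144, k₂ = √(2·0.51·0.83) = 0.9201.
Continuity of ψ and ψ′ at the step yields the reflection amplitude r = (k₁ − k₂)/(k₁ + k₂) = 0.5472; thus R = |r|² = 0.2994, T = 0.7006.

R = 0.299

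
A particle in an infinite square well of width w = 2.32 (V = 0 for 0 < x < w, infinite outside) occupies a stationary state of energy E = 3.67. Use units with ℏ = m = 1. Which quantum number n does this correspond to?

From E_n = n²π²ℏ²/(2mw²) invert to n = √(2mw²E)/(πℏ).
n = (2.32/π) × √(2 × 1 × 3.67) = 2.001 → n = 2.

n = 2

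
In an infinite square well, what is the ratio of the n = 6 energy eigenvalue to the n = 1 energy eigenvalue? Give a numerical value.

E_n = n²π²ℏ²/(2mL²) so the ratio is n₂²/n₁² = 36/1 = 36.

36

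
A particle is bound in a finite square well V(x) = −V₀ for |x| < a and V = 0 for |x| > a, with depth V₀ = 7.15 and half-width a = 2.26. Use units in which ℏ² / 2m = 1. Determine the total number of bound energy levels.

Define the well-strength parameter z₀ = (a/ℏ)√(2mV₀) = 2.26 × √(2·0.5·7.15) = 6.043.
A new bound state (alternating even/odd) appears each time z₀ passes a multiple of π/2, so N = ⌊2z₀/π⌋ + 1 = ⌊3.847⌋ + 1 = 4.

N = 4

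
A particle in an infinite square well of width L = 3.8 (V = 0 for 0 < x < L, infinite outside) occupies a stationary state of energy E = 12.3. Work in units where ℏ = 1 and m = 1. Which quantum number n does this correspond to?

From E_n = n²π²ℏ²/(2mL²) invert to n = √(2mL²E)/(πℏ).
n = (3.8/π) × √(2 × 1 × 12.3) = 5.999 → n = 6.

n = 6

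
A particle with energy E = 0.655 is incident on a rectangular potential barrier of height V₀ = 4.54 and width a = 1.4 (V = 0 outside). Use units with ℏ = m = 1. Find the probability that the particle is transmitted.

T = 0.000805

E < V₀: inside the barrier ψ ∝ e^{±κx} with κ = √(2m(V₀ − E))/ℏ = 2.787.
κa = 3.902, sinh(κa) = 24.75.
The exact tunnelling result is T⁻¹ = 1 + V₀² sinh²(κa) / [4E(V₀ − E)] = 1242, so T = 0.000805.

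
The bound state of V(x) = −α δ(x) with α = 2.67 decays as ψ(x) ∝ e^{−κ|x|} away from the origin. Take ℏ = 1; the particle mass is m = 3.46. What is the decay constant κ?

κ = 9.24

Integrate −(ℏ²/2m)ψ'' − αδ(x)ψ = Eψ from −ε to +ε: the ψ'' term gives ψ'(0⁺) − ψ'(0⁻) and the δ term gives −(2mα/ℏ²)ψ(0).
With ψ ∝ e^{−κ|x|} this yields −2κ = −2mα/ℏ², so κ = mα/ℏ² = 9.238.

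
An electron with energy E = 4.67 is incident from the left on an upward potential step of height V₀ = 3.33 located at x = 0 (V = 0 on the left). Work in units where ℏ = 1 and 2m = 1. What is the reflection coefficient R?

The wavenumbers are k₁ = √(2mE)/ℏ = 2.161 on the left and k₂ = √(2m(E − V₀))/ℏ = 1.158 on the right.
Continuity of ψ and ψ′ at the step yields the reflection amplitude r = (k₁ − k₂)/(k₁ + k₂) = 0.3024; thus R = |r|² = 0.09143, T = 0.9086.

R = 0.0914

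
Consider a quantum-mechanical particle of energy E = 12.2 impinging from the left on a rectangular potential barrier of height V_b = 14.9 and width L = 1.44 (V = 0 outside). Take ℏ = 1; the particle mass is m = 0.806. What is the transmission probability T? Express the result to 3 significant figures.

T = 0.00583

Since E < V_b the interior solution is evanescent with decay constant κ = √(2m(V_b − E))/ℏ = 2.086.
κL = 3.004, sinh(κL) = 10.06.
Matching ψ, ψ′ at both faces gives T = [1 + V_b² sinh²(κL) / (4E(V_b − E))]⁻¹ = 1/171.5 = 0.00583.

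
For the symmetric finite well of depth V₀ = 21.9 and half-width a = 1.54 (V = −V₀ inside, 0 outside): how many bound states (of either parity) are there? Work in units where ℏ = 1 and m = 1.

N = 7

The dimensionless depth is z₀ = a√(2mV₀)/ℏ = 1.54 × √(43.80) = 10.19.
A new bound state (alternating even/odd) appears each time z₀ passes a multiple of π/2, so N = ⌊2z₀/π⌋ + 1 = ⌊6.488⌋ + 1 = 7.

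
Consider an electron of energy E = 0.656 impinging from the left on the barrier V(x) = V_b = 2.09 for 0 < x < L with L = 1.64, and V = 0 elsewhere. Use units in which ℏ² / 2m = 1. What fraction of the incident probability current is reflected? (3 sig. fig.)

R = 0.934

E < V_b: inside the barrier ψ ∝ e^{±κx} with κ = √(2m(V_b − E))/ℏ = 1.197.
κL = 1.964, sinh(κL) = 3.493.
The exact tunnelling result is T⁻¹ = 1 + V_b² sinh²(κL) / [4E(V_b − E)] = 15.17, so T = 0.0659.
R = 1 − T = 0.934.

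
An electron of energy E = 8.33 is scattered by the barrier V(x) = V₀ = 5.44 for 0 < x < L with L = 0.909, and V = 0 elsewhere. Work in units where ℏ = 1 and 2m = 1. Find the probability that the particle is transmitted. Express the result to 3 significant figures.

T = 0.765

E > V₀: inside the barrier k₂ = √(2m(E − V₀))/ℏ = 1.700, k₂L = 1.545.
T = [1 + V₀² sin²(k₂L) / (4E(E − V₀))]⁻¹ = 1/1.307 = 0.765.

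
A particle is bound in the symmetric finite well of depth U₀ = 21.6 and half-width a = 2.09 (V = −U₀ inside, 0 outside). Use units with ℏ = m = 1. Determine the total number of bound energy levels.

Define the well-strength parameter z₀ = (a/ℏ)√(2mU₀) = 2.09 × √(2·1·21.6) = 13.74.
The even/odd transcendental equations gain one root per π/2 in z₀, giving N = 1 + ⌊2z₀/π⌋ = 1 + ⌊8.745⌋ = 9.

N = 9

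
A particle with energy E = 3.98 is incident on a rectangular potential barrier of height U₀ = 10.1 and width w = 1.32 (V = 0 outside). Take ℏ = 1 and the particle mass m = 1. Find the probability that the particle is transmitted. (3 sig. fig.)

T = 0.000372

E < U₀: inside the barrier ψ ∝ e^{±κx} with κ = √(2m(U₀ − E))/ℏ = 3.499.
κw = 4.618, sinh(κw) = 50.65.
Matching ψ, ψ′ at both faces gives T = [1 + U₀² sinh²(κw) / (4E(U₀ − E))]⁻¹ = 1/2687 = 0.000372.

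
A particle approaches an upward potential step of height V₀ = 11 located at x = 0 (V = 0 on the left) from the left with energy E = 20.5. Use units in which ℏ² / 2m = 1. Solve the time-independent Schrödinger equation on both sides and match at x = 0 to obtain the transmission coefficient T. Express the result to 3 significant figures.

T = 0.964

The wavenumbers are k₁ = √(2mE)/ℏ = 4.528 on the left and k₂ = √(2m(E − V₀))/ℏ = 3.082 on the right.
Matching ψ and ψ′ at x = 0 gives r = (k₁ − k₂)/(k₁ + k₂), so R = r² = 0.03608 and T = 1 − R = 0.9639.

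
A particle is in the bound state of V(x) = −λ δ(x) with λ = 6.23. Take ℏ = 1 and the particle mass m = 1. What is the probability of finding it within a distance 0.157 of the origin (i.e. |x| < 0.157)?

The normalised bound state is ψ = √κ e^{−κ|x|} with κ = mλ/ℏ² = 6.230.
P(|x| < d) = ∫_{−d}^{d} κ e^{−2κ|x|} dx = 1 − e^{−2κd} = 1 − e^{−1.956} = 0.8586.

P = 0.859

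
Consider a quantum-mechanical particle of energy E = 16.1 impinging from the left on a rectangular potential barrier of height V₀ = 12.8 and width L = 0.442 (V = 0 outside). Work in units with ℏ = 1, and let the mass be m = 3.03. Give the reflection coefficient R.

R = 0.394

E > V₀: inside the barrier k₂ = √(2m(E − V₀))/ℏ = 4.472, k₂L = 1.977.
T = [1 + V₀² sin²(k₂L) / (4E(E − V₀))]⁻¹ = 1/1.651 = 0.606.
R = 1 − T = 0.394.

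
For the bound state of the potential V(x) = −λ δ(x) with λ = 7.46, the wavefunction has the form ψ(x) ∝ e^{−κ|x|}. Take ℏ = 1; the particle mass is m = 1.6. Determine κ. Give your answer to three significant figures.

Integrate −(ℏ²/2m)ψ'' − λδ(x)ψ = Eψ from −ε to +ε: the ψ'' term gives ψ'(0⁺) − ψ'(0⁻) and the δ term gives −(2mλ/ℏ²)ψ(0).
With ψ ∝ e^{−κ|x|} this yields −2κ = −2mλ/ℏ², so κ = mλ/ℏ² = 11.94.

κ = 11.9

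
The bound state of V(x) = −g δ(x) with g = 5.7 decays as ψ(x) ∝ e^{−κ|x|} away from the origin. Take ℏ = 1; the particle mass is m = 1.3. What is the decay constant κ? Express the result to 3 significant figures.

κ = 7.41

Integrate −(ℏ²/2m)ψ'' − gδ(x)ψ = Eψ from −ε to +ε: the ψ'' term gives ψ'(0⁺) − ψ'(0⁻) and the δ term gives −(2mg/ℏ²)ψ(0).
With ψ ∝ e^{−κ|x|} this yields −2κ = −2mg/ℏ², so κ = mg/ℏ² = 7.410.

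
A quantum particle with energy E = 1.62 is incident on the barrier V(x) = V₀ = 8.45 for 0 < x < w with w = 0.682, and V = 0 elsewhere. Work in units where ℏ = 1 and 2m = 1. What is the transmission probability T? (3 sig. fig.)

E < V₀: inside the barrier ψ ∝ e^{±κx} with κ = √(2m(V₀ − E))/ℏ = 2.613.
κw = 1.782, sinh(κw) = 2.888.
The exact tunnelling result is T⁻¹ = 1 + V₀² sinh²(κw) / [4E(V₀ − E)] = 14.45, so T = 0.0692.

T = 0.0692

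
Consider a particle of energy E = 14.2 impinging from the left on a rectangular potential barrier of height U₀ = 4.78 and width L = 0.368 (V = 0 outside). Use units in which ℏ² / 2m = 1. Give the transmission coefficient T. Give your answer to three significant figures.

Above the barrier the interior wavenumber is k₂ = √(2m(E − U₀))/ℏ = 3.069, giving phase k₂L = 1.129.
T = [1 + U₀² sin²(k₂L) / (4E(E − U₀))]⁻¹ = 1/1.035 = 0.966.

T = 0.966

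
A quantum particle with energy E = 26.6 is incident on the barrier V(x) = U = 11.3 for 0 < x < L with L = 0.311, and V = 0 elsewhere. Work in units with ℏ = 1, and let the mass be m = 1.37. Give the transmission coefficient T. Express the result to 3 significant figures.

T = 0.940

Above the barrier the interior wavenumber is k₂ = √(2m(E − U))/ℏ = 6.475, giving phase k₂L = 2.014.
T = [1 + U² sin²(k₂L) / (4E(E − U))]⁻¹ = 1/1.064 = 0.940.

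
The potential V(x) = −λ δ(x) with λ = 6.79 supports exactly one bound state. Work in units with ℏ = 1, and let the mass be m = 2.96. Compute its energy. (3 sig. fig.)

E = -68.2

The bound state is ψ(x) = √κ e^{−κ|x|}. The derivative jump ψ'(0⁺) − ψ'(0⁻) = −(2mλ/ℏ²)ψ(0) fixes κ = mλ/ℏ² = 20.10.
Then E = −ℏ²κ²/(2m) = −mλ²/(2ℏ²) = -68.23.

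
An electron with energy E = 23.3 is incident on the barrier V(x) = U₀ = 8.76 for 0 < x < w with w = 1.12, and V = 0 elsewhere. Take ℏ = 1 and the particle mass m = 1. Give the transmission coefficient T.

E > U₀: inside the barrier k₂ = √(2m(E − U₀))/ℏ = 5.393, k₂w = 6.040.
T = [1 + U₀² sin²(k₂w) / (4E(E − U₀))]⁻¹ = 1/1.003 = 0.997.

T = 0.997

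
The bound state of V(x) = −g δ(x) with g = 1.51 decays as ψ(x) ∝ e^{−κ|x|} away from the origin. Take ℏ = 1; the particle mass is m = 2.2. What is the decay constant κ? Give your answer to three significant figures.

Integrating the TISE across x = 0 gives the cusp condition ψ'(0⁺) − ψ'(0⁻) = −(2mg/ℏ²)ψ(0).
With ψ ∝ e^{−κ|x|} this yields −2κ = −2mg/ℏ², so κ = mg/ℏ² = 3.322.

κ = 3.32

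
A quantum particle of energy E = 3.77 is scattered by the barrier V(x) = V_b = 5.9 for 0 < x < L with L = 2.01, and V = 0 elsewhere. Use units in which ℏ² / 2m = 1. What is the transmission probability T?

E < V_b: inside the barrier ψ ∝ e^{±κx} with κ = √(2m(V_b − E))/ℏ = 1.459.
κL = 2.933, sinh(κL) = 9.370.
The exact tunnelling result is T⁻¹ = 1 + V_b² sinh²(κL) / [4E(V_b − E)] = 96.15, so T = 0.0104.

T = 0.0104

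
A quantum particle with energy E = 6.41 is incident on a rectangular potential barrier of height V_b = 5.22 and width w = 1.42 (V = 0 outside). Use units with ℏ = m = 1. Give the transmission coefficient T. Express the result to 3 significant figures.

T = 0.628

E > V_b: inside the barrier k₂ = √(2m(E − V_b))/ℏ = 1.543, k₂w = 2.191.
Matching at both interfaces gives T⁻¹ = 1 + V_b² sin²(k₂w) / [4E(E − V_b)] = 1.592, hence T = 0.628.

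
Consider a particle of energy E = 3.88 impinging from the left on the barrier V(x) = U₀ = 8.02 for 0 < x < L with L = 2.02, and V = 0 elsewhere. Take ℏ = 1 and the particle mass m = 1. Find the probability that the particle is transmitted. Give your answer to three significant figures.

E < U₀: inside the barrier ψ ∝ e^{±κx} with κ = √(2m(U₀ − E))/ℏ = 2.877.
κL = 5.813, sinh(κL) = 167.2.
The exact tunnelling result is T⁻¹ = 1 + U₀² sinh²(κL) / [4E(U₀ − E)] = 28000, so T = 0.0000357.

T = 0.0000357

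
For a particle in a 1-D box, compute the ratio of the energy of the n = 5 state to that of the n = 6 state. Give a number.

0.694444

E_n = n²π²ℏ²/(2mL²) so the ratio is n₂²/n₁² = 25/36 = 0.694444.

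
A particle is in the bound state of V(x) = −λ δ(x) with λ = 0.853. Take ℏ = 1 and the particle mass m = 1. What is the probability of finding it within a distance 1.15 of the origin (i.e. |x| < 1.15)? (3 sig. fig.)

The normalised bound state is ψ = √κ e^{−κ|x|} with κ = mλ/ℏ² = 0.8530.
P(|x| < d) = ∫_{−d}^{d} κ e^{−2κ|x|} dx = 1 − e^{−2κd} = 1 − e^{−1.962} = 0.8594.

P = 0.859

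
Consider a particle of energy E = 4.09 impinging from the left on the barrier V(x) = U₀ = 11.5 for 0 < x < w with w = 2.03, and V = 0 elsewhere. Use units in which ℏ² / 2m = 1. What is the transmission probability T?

T = 0.0000581

E < U₀: inside the barrier ψ ∝ e^{±κx} with κ = √(2m(U₀ − E))/ℏ = 2.722.
κw = 5.526, sinh(κw) = 125.6.
Matching ψ, ψ′ at both faces gives T = [1 + U₀² sinh²(κw) / (4E(U₀ − E))]⁻¹ = 1/17200 = 0.0000581.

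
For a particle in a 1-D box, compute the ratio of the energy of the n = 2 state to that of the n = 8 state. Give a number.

0.0625

Since E_n ∝ n², the ratio is (2/8)² = 0.0625.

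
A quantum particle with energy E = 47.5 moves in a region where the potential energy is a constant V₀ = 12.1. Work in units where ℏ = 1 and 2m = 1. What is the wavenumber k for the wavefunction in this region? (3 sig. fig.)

With E > V₀ the solution is oscillatory, ψ ∝ e^{±ikx} with k = √(2m(E − V₀))/ℏ.
k = √(2 × 0.5 × 35.4) = 5.950.

k = 5.95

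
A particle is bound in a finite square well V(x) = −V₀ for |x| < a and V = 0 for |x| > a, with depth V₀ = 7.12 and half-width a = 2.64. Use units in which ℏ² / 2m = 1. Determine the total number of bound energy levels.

The dimensionless depth is z₀ = a√(2mV₀)/ℏ = 2.64 × √(7.120) = 7.044.
The even/odd transcendental equations gain one root per π/2 in z₀, giving N = 1 + ⌊2z₀/π⌋ = 1 + ⌊4.485⌋ = 5.

N = 5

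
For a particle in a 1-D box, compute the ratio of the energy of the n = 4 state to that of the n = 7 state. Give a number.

Since E_n ∝ n², the ratio is (4/7)² = 0.326531.

0.326531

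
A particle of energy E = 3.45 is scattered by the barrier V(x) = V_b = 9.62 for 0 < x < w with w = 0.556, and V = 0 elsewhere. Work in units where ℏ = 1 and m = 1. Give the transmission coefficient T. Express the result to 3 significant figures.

E < V_b: inside the barrier ψ ∝ e^{±κx} with κ = √(2m(V_b − E))/ℏ = 3.513.
κw = 1.953, sinh(κw) = 3.454.
The exact tunnelling result is T⁻¹ = 1 + V_b² sinh²(κw) / [4E(V_b − E)] = 13.97, so T = 0.0716.

T = 0.0716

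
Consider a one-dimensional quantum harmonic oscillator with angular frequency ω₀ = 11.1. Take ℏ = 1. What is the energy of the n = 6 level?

Using E_n = (n + ½)ℏω₀: E_6 = 6.5 × 11.1 = 72.15.

E = 72.2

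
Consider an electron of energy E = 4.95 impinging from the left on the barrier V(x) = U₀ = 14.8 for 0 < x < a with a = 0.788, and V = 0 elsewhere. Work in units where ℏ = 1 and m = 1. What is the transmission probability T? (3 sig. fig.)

T = 0.00326

E < U₀: inside the barrier ψ ∝ e^{±κx} with κ = √(2m(U₀ − E))/ℏ = 4.438.
κa = 3.498, sinh(κa) = 16.50.
The exact tunnelling result is T⁻¹ = 1 + U₀² sinh²(κa) / [4E(U₀ − E)] = 306.8, so T = 0.00326.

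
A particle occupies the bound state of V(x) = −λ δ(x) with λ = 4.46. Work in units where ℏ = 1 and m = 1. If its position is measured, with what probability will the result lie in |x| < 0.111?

The normalised bound state is ψ = √κ e^{−κ|x|} with κ = mλ/ℏ² = 4.460.
P(|x| < d) = ∫_{−d}^{d} κ e^{−2κ|x|} dx = 1 − e^{−2κd} = 1 − e^{−0.9901} = 0.6285.

P = 0.628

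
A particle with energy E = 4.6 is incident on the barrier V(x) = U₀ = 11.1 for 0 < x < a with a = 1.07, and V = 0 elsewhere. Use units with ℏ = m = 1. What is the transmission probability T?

T = 0.00173

Since E < U₀ the interior solution is evanescent with decay constant κ = √(2m(U₀ − E))/ℏ = 3.606.
κa = 3.858, sinh(κa) = 23.67.
The exact tunnelling result is T⁻¹ = 1 + U₀² sinh²(κa) / [4E(U₀ − E)] = 578.3, so T = 0.00173.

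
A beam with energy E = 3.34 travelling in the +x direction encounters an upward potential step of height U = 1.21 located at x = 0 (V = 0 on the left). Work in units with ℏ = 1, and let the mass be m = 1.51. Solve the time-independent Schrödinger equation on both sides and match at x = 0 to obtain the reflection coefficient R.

The wavenumbers are k₁ = √(2mE)/ℏ = 3.176 on the left and k₂ = √(2m(E − U))/ℏ = 2.536 on the right.
Matching ψ and ψ′ at x = 0 gives r = (k₁ − k₂)/(k₁ + k₂), so R = r² = 0.01254 and T = 1 − R = 0.9875.

R = 0.0125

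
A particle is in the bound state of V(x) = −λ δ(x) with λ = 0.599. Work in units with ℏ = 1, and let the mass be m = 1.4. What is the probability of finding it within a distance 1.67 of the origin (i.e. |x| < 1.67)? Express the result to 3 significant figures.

The normalised bound state is ψ = √κ e^{−κ|x|} with κ = mλ/ℏ² = 0.8386.
P(|x| < d) = ∫_{−d}^{d} κ e^{−2κ|x|} dx = 1 − e^{−2κd} = 1 − e^{−2.801} = 0.9392.

P = 0.939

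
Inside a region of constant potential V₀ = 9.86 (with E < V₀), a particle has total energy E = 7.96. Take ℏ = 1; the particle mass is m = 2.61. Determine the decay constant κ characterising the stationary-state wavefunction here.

κ = 3.15

Since E < V₀ the TISE in this region is ψ'' = κ²ψ with κ = √(2m(V₀ − E))/ℏ.
κ = √(2 × 2.61 × 1.9) = 3.149.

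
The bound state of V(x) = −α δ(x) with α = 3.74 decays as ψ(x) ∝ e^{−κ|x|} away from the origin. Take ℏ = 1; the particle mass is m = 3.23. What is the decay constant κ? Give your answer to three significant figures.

Integrating the TISE across x = 0 gives the cusp condition ψ'(0⁺) − ψ'(0⁻) = −(2mα/ℏ²)ψ(0).
With ψ ∝ e^{−κ|x|} this yields −2κ = −2mα/ℏ², so κ = mα/ℏ² = 12.08.

κ = 12.1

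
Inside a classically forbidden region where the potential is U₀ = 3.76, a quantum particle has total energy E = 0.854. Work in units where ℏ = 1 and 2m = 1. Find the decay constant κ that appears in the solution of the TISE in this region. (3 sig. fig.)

κ = 1.70

Since E < U₀ the TISE in this region is ψ'' = κ²ψ with κ = √(2m(U₀ − E))/ℏ.
κ = √(2 × 0.5 × 2.906) = 1.705.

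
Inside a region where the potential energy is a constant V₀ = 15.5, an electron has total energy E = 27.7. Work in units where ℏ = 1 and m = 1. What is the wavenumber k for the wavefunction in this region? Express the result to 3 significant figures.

k = 4.94

With E > V₀ the solution is oscillatory, ψ ∝ e^{±ikx} with k = √(2m(E − V₀))/ℏ.
k = √(2 × 1 × 12.2) = 4.940.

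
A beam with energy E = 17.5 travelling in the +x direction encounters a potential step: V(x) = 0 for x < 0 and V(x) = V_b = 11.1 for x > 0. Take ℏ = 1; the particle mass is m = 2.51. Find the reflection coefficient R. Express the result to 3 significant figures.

The wavenumbers are k₁ = √(2mE)/ℏ = 9.373 on the left and k₂ = √(2m(E − V_b))/ℏ = 5.668 on the right.
Continuity of ψ and ψ′ at the step yields the reflection amplitude r = (k₁ − k₂)/(k₁ + k₂) = 0.2463; thus R = |r|² = 0.06067, T = 0.9393.

R = 0.0607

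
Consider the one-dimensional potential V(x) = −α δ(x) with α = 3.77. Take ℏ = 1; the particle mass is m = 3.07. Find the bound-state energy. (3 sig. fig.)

The bound state is ψ(x) = √κ e^{−κ|x|}. The derivative jump ψ'(0⁺) − ψ'(0⁻) = −(2mα/ℏ²)ψ(0) fixes κ = mα/ℏ² = 11.57.
Then E = −ℏ²κ²/(2m) = −mα²/(2ℏ²) = -21.82.

E = -21.8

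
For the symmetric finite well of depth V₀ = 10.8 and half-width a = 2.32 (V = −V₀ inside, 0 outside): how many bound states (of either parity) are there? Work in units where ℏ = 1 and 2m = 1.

Define the well-strength parameter z₀ = (a/ℏ)√(2mV₀) = 2.32 × √(2·0.5·10.8) = 7.624.
A new bound state (alternating even/odd) appears each time z₀ passes a multiple of π/2, so N = ⌊2z₀/π⌋ + 1 = ⌊4.854⌋ + 1 = 5.

N = 5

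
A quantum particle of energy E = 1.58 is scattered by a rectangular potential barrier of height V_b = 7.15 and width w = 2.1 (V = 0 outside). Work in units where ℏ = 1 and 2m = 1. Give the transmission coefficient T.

T = 0.000136

Since E < V_b the interior solution is evanescent with decay constant κ = √(2m(V_b − E))/ℏ = 2.360.
κw = 4.956, sinh(κw) = 71.02.
The exact tunnelling result is T⁻¹ = 1 + V_b² sinh²(κw) / [4E(V_b − E)] = 7326, so T = 0.000136.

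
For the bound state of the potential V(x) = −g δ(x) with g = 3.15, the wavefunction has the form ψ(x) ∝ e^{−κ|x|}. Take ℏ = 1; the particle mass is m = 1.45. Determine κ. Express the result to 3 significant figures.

κ = 4.57

Integrating the TISE across x = 0 gives the cusp condition ψ'(0⁺) − ψ'(0⁻) = −(2mg/ℏ²)ψ(0).
With ψ ∝ e^{−κ|x|} this yields −2κ = −2mg/ℏ², so κ = mg/ℏ² = 4.568.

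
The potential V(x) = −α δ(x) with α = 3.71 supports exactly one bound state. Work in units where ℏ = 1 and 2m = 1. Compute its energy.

E = -3.44

The bound state is ψ(x) = √κ e^{−κ|x|}. The derivative jump ψ'(0⁺) − ψ'(0⁻) = −(2mα/ℏ²)ψ(0) fixes κ = mα/ℏ² = 1.855.
Then E = −ℏ²κ²/(2m) = −mα²/(2ℏ²) = -3.441.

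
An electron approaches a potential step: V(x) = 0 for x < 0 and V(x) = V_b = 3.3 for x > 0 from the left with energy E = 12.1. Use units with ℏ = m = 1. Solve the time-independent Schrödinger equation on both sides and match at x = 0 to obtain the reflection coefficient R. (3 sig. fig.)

R = 0.00631

On each side the TISE gives plane waves with k = √(2m(E − V))/ℏ: k₁ = √(2·1·12.1) = 4.919, k₂ = √(2·1·8.8) = 4.195.
Matching ψ and ψ′ at x = 0 gives r = (k₁ − k₂)/(k₁ + k₂), so R = r² = 0.006312 and T = 1 − R = 0.9937.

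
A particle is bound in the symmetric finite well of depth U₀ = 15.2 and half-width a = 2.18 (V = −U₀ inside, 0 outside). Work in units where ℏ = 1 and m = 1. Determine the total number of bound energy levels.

Define the well-strength parameter z₀ = (a/ℏ)√(2mU₀) = 2.18 × √(2·1·15.2) = 12.02.
The even/odd transcendental equations gain one root per π/2 in z₀, giving N = 1 + ⌊2z₀/π⌋ = 1 + ⌊7.652⌋ = 8.

N = 8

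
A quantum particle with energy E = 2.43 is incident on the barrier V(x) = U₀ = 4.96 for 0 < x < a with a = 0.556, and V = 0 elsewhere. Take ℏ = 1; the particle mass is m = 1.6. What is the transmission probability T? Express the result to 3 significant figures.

T = 0.156

Since E < U₀ the interior solution is evanescent with decay constant κ = √(2m(U₀ − E))/ℏ = 2.845.
κa = 1.582, sinh(κa) = 2.330.
Matching ψ, ψ′ at both faces gives T = [1 + U₀² sinh²(κa) / (4E(U₀ − E))]⁻¹ = 1/6.429 = 0.156.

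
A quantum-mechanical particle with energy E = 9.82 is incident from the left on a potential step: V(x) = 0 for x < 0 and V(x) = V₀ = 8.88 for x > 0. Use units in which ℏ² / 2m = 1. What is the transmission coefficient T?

T = 0.722

On each side the TISE gives plane waves with k = √(2m(E − V))/ℏ: k₁ = √(2·½·9.82) = 3.134, k₂ = √(2·½·0.94) = 0.9695.
Continuity of ψ and ψ′ at the step yields the reflection amplitude r = (k₁ − k₂)/(k₁ + k₂) = 0.5274; thus R = |r|² = 0.2782, T = 0.7218.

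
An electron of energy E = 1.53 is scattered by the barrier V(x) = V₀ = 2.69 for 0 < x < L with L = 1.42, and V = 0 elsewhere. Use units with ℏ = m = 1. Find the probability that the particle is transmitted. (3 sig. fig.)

T = 0.0506

E < V₀: inside the barrier ψ ∝ e^{±κx} with κ = √(2m(V₀ − E))/ℏ = 1.523.
κL = 2.163, sinh(κL) = 4.291.
The exact tunnelling result is T⁻¹ = 1 + V₀² sinh²(κL) / [4E(V₀ − E)] = 19.76, so T = 0.0506.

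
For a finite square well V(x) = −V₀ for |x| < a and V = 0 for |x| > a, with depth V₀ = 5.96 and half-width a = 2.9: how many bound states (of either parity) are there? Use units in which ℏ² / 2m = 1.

Define the well-strength parameter z₀ = (a/ℏ)√(2mV₀) = 2.9 × √(2·0.5·5.96) = 7.080.
The even/odd transcendental equations gain one root per π/2 in z₀, giving N = 1 + ⌊2z₀/π⌋ = 1 + ⌊4.507⌋ = 5.

N = 5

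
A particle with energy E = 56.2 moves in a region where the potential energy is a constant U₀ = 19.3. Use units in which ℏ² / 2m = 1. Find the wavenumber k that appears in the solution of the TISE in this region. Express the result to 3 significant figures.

k = 6.07

With E > U₀ the solution is oscillatory, ψ ∝ e^{±ikx} with k = √(2m(E − U₀))/ℏ.
k = √(2 × 0.5 × 36.9) = 6.075.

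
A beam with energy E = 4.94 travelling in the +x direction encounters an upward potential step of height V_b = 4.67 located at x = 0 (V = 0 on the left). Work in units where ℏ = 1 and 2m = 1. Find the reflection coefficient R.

R = 0.386

The wavenumbers are k₁ = √(2mE)/ℏ = 2.223 on the left and k₂ = √(2m(E − V_b))/ℏ = 0.5196 on the right.
Matching ψ and ψ′ at x = 0 gives r = (k₁ − k₂)/(k₁ + k₂), so R = r² = 0.3857 and T = 1 − R = 0.6143.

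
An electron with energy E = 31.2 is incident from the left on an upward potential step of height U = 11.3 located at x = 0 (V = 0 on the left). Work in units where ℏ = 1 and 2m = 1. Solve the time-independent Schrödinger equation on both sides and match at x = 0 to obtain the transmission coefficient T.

The wavenumbers are k₁ = √(2mE)/ℏ = 5.586 on the left and k₂ = √(2m(E − U))/ℏ = 4.461 on the right.
Continuity of ψ and ψ′ at the step yields the reflection amplitude r = (k₁ − k₂)/(k₁ + k₂) = 0.1120; thus R = |r|² = 0.01253, T = 0.9875.

T = 0.987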